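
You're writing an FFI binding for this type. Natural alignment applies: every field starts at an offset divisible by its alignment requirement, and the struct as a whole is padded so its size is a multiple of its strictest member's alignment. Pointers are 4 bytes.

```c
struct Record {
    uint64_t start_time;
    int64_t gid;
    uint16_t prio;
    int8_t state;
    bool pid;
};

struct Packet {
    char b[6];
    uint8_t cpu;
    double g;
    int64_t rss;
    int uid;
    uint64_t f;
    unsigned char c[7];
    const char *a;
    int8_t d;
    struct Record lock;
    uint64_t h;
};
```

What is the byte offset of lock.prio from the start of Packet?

Record: 0..8  start_time  (8B, 8-aligned); 8..16  gid  (8B, 8-aligned); 16..18  prio  (2B, 2-aligned); 18..19  state  (1B, 1-aligned); 19..20  pid  (1B, 1-aligned); 20..24  -- tail padding (4B); sizeof = 24, alignof = 8
0..6  b  (6B, 1-aligned)
6..7  cpu  (1B, 1-aligned)
7..8  -- padding (1B)
8..16  g  (8B, 8-aligned)
16..24  rss  (8B, 8-aligned)
24..28  uid  (4B, 4-aligned)
28..32  -- padding (4B)
32..40  f  (8B, 8-aligned)
40..47  c  (7B, 1-aligned)
47..48  -- padding (1B)
48..52  a  (4B, 4-aligned)
52..53  d  (1B, 1-aligned)
53..56  -- padding (3B)
56..80  lock  (24B, 8-aligned)
within Record: prio at 16
56 + 16 = 72

72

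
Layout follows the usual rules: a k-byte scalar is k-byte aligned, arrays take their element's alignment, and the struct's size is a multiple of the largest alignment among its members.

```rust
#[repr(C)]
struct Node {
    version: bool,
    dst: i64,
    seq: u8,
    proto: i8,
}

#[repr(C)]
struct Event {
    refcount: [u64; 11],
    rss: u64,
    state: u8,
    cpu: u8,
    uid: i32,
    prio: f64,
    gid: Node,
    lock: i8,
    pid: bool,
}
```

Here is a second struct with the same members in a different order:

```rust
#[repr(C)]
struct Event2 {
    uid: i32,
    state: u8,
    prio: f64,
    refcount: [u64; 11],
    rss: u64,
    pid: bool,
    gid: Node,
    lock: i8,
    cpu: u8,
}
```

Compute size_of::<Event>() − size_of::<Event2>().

-8

Node: version at 0 (size 1, align 1) → ends 1; pad 7 to align 8 for dst; dst at 8 (size 8, align 8) → ends 16; seq at 16 (size 1, align 1) → ends 17; proto at 17 (size 1, align 1) → ends 18; tail pad 6 to reach multiple of 8; total 24 bytes, alignment 8
refcount at 0 (size 88, align 8) → ends 88
rss at 88 (size 8, align 8) → ends 96
state at 96 (size 1, align 1) → ends 97
cpu at 97 (size 1, align 1) → ends 98
pad 2 to align 4 for uid
uid at 100 (size 4, align 4) → ends 104
prio at 104 (size 8, align 8) → ends 112
gid at 112 (size 24, align 8) → ends 136
lock at 136 (size 1, align 1) → ends 137
pid at 137 (size 1, align 1) → ends 138
tail pad 6 to reach multiple of 8
total 144 bytes, alignment 8
— Event2 —
uid at 0 (size 4, align 4) → ends 4
state at 4 (size 1, align 1) → ends 5
pad 3 to align 8 for prio
prio at 8 (size 8, align 8) → ends 16
refcount at 16 (size 88, align 8) → ends 104
rss at 104 (size 8, align 8) → ends 112
pid at 112 (size 1, align 1) → ends 113
pad 7 to align 8 for gid
gid at 120 (size 24, align 8) → ends 144
lock at 144 (size 1, align 1) → ends 145
cpu at 145 (size 1, align 1) → ends 146
tail pad 6 to reach multiple of 8
total 152 bytes, alignment 8
144 − 152 = -8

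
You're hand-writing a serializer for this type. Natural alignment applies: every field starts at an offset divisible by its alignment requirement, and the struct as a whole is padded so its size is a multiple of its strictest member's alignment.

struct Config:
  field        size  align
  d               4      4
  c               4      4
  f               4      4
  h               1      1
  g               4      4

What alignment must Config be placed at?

4

member alignments: d=4, c=4, f=4, h=1, g=4
max = 4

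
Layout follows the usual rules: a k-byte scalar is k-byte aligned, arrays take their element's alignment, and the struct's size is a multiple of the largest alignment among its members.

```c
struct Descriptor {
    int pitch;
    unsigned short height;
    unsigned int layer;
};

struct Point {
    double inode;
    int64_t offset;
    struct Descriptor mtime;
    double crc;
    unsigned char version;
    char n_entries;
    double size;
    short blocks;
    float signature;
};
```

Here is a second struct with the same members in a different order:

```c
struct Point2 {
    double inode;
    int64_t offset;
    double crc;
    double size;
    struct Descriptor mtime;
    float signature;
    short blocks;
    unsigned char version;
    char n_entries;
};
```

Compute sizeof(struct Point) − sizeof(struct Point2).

Descriptor: @0: pitch [4B, align 4] → 4; @4: height [2B, align 2] → 6; +2 pad (align 4); @8: layer [4B, align 4] → 12; size 12, align 4
@0: inode [8B, align 8] → 8
@8: offset [8B, align 8] → 16
@16: mtime [12B, align 4] → 28
+4 pad (align 8)
@32: crc [8B, align 8] → 40
@40: version [1B, align 1] → 41
@41: n_entries [1B, align 1] → 42
+6 pad (align 8)
@48: size [8B, align 8] → 56
@56: blocks [2B, align 2] → 58
+2 pad (align 4)
@60: signature [4B, align 4] → 64
size 64, align 8
— Point2 —
@0: inode [8B, align 8] → 8
@8: offset [8B, align 8] → 16
@16: crc [8B, align 8] → 24
@24: size [8B, align 8] → 32
@32: mtime [12B, align 4] → 44
@44: signature [4B, align 4] → 48
@48: blocks [2B, align 2] → 50
@50: version [1B, align 1] → 51
@51: n_entries [1B, align 1] → 52
+4 tail pad (align 8)
size 56, align 8
64 − 56 = 8

8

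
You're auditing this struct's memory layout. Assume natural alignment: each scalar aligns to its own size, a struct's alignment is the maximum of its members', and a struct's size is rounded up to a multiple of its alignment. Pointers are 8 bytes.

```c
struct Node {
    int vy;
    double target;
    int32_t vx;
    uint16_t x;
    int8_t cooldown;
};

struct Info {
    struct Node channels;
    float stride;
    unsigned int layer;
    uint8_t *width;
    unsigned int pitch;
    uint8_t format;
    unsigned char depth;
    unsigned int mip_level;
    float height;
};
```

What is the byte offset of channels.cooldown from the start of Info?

22

Node: 0..4  vy  (4B, 4-aligned); 4..8  -- padding (4B); 8..16  target  (8B, 8-aligned); 16..20  vx  (4B, 4-aligned); 20..22  x  (2B, 2-aligned); 22..23  cooldown  (1B, 1-aligned); 23..24  -- tail padding (1B); sizeof = 24, alignof = 8
0..24  channels  (24B, 8-aligned)
within Node: cooldown at 22
0 + 22 = 22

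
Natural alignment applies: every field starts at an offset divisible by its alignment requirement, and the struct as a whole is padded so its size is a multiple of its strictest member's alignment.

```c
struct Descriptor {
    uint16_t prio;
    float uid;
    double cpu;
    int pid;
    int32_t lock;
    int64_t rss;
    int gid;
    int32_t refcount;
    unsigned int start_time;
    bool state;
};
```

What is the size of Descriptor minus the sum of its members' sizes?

@0: prio [2B, align 2] → 2
+2 pad (align 4)
@4: uid [4B, align 4] → 8
@8: cpu [8B, align 8] → 16
@16: pid [4B, align 4] → 20
@20: lock [4B, align 4] → 24
@24: rss [8B, align 8] → 32
@32: gid [4B, align 4] → 36
@36: refcount [4B, align 4] → 40
@40: start_time [4B, align 4] → 44
@44: state [1B, align 1] → 45
+3 tail pad (align 8)
size 48, align 8
data bytes 43, size 48 → padding 5

5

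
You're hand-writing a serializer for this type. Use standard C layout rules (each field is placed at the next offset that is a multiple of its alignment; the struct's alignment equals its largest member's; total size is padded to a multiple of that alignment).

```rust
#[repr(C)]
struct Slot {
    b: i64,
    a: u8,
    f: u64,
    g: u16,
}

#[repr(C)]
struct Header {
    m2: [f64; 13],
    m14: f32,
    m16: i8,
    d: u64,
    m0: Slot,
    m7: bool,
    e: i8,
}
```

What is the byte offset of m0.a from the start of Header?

Slot: @0: b [8B, align 8] → 8; @8: a [1B, align 1] → 9; +7 pad (align 8); @16: f [8B, align 8] → 24; @24: g [2B, align 2] → 26; +6 tail pad (align 8); size 32, align 8
@0: m2 [104B, align 8] → 104
@104: m14 [4B, align 4] → 108
@108: m16 [1B, align 1] → 109
+3 pad (align 8)
@112: d [8B, align 8] → 120
@120: m0 [32B, align 8] → 152
within Slot: a at 8
120 + 8 = 128

128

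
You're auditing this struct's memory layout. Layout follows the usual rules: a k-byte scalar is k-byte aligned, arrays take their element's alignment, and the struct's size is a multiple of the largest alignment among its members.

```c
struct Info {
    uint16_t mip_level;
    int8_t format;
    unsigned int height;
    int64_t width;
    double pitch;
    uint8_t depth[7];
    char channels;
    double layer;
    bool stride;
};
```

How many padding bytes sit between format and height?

1

0..2  mip_level  (2B, 2-aligned)
2..3  format  (1B, 1-aligned)
3..4  -- padding (1B)
4..8  height  (4B, 4-aligned)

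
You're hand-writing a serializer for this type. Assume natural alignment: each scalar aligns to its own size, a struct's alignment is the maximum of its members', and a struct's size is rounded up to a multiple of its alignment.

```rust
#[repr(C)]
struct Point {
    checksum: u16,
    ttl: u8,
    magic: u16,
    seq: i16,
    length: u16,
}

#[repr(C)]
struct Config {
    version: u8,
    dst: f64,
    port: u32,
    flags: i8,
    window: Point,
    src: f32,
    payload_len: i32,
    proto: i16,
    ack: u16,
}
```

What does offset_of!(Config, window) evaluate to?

Point: checksum at 0 (size 2, align 2) → ends 2; ttl at 2 (size 1, align 1) → ends 3; pad 1 to align 2 for magic; magic at 4 (size 2, align 2) → ends 6; seq at 6 (size 2, align 2) → ends 8; length at 8 (size 2, align 2) → ends 10; total 10 bytes, alignment 2
version at 0 (size 1, align 1) → ends 1
pad 7 to align 8 for dst
dst at 8 (size 8, align 8) → ends 16
port at 16 (size 4, align 4) → ends 20
flags at 20 (size 1, align 1) → ends 21
pad 1 to align 2 for window
window at 22 (size 10, align 2) → ends 32

22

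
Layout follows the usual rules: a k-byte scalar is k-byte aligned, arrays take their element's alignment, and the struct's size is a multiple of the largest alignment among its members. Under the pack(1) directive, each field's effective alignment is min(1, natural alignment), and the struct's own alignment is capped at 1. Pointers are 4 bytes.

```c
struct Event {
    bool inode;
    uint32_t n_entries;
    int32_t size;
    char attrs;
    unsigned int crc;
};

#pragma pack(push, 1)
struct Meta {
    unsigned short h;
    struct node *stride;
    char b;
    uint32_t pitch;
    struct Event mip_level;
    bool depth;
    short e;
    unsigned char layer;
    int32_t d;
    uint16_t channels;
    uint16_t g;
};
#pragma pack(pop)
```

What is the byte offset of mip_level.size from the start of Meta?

Event: inode at 0 (size 1, align 1) → ends 1; pad 3 to align 4 for n_entries; n_entries at 4 (size 4, align 4) → ends 8; size at 8 (size 4, align 4) → ends 12; attrs at 12 (size 1, align 1) → ends 13; pad 3 to align 4 for crc; crc at 16 (size 4, align 4) → ends 20; total 20 bytes, alignment 4
h at 0 (size 2, align 1) → ends 2
stride at 2 (size 4, align 1) → ends 6
b at 6 (size 1, align 1) → ends 7
pitch at 7 (size 4, align 1) → ends 11
mip_level at 11 (size 20, align 1) → ends 31
within Event: size at 8
11 + 8 = 19

19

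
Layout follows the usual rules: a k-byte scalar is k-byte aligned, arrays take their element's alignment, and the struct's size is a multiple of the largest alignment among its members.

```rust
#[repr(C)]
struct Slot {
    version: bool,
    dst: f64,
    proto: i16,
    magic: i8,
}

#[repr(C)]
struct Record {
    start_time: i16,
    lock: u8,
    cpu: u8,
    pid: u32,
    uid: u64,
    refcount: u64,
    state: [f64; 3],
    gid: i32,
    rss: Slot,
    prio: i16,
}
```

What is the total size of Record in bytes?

88

Slot: version at 0 (size 1, align 1) → ends 1; pad 7 to align 8 for dst; dst at 8 (size 8, align 8) → ends 16; proto at 16 (size 2, align 2) → ends 18; magic at 18 (size 1, align 1) → ends 19; tail pad 5 to reach multiple of 8; total 24 bytes, alignment 8
start_time at 0 (size 2, align 2) → ends 2
lock at 2 (size 1, align 1) → ends 3
cpu at 3 (size 1, align 1) → ends 4
pid at 4 (size 4, align 4) → ends 8
uid at 8 (size 8, align 8) → ends 16
refcount at 16 (size 8, align 8) → ends 24
state at 24 (size 24, align 8) → ends 48
gid at 48 (size 4, align 4) → ends 52
pad 4 to align 8 for rss
rss at 56 (size 24, align 8) → ends 80
prio at 80 (size 2, align 2) → ends 82
tail pad 6 to reach multiple of 8
total 88 bytes, alignment 8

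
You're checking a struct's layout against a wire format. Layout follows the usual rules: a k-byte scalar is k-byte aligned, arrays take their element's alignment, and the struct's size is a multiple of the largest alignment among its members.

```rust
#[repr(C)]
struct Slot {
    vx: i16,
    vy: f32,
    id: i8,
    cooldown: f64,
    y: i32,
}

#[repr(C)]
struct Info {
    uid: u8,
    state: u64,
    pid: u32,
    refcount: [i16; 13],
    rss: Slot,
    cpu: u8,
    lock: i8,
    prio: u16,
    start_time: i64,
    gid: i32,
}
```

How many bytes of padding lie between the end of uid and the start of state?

7

Slot: @0: vx [2B, align 2] → 2; +2 pad (align 4); @4: vy [4B, align 4] → 8; @8: id [1B, align 1] → 9; +7 pad (align 8); @16: cooldown [8B, align 8] → 24; @24: y [4B, align 4] → 28; +4 tail pad (align 8); size 32, align 8
@0: uid [1B, align 1] → 1
+7 pad (align 8)
@8: state [8B, align 8] → 16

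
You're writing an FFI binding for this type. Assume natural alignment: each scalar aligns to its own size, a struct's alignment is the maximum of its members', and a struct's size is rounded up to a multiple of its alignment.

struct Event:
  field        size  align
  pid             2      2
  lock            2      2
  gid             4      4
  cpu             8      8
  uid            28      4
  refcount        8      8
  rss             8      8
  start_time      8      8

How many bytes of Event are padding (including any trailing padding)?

4

0..2  pid  (2B, 2-aligned)
2..4  lock  (2B, 2-aligned)
4..8  gid  (4B, 4-aligned)
8..16  cpu  (8B, 8-aligned)
16..44  uid  (28B, 4-aligned)
44..48  -- padding (4B)
48..56  refcount  (8B, 8-aligned)
56..64  rss  (8B, 8-aligned)
64..72  start_time  (8B, 8-aligned)
sizeof = 72, alignof = 8
data bytes 68, size 72 → padding 4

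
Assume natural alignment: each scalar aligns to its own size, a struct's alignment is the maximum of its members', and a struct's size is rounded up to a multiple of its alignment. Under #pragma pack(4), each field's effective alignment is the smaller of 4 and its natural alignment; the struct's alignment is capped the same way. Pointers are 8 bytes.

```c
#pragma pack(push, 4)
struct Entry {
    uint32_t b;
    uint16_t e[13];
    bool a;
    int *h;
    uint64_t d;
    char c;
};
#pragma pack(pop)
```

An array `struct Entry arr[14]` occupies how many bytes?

728

@0: b [4B, align 4] → 4
@4: e [26B, align 2] → 30
@30: a [1B, align 1] → 31
+1 pad (align 4)
@32: h [8B, align 4] → 40
@40: d [8B, align 4] → 48
@48: c [1B, align 1] → 49
+3 tail pad (align 4)
size 52, align 4
array of 14: 14 × 52 = 728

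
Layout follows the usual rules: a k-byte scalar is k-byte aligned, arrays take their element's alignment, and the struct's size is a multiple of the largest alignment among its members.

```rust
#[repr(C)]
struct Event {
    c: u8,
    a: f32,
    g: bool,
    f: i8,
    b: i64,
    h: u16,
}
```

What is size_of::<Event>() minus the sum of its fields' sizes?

c at 0 (size 1, align 1) → ends 1
pad 3 to align 4 for a
a at 4 (size 4, align 4) → ends 8
g at 8 (size 1, align 1) → ends 9
f at 9 (size 1, align 1) → ends 10
pad 6 to align 8 for b
b at 16 (size 8, align 8) → ends 24
h at 24 (size 2, align 2) → ends 26
tail pad 6 to reach multiple of 8
total 32 bytes, alignment 8
data bytes 17, size 32 → padding 15

15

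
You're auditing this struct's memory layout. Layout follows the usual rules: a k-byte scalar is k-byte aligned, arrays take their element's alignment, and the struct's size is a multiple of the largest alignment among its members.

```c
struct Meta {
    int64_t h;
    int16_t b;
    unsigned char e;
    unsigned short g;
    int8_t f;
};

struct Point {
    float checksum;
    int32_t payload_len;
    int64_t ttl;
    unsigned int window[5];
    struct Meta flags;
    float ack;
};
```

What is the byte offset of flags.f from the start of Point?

Meta: 0..8  h  (8B, 8-aligned); 8..10  b  (2B, 2-aligned); 10..11  e  (1B, 1-aligned); 11..12  -- padding (1B); 12..14  g  (2B, 2-aligned); 14..15  f  (1B, 1-aligned); 15..16  -- tail padding (1B); sizeof = 16, alignof = 8
0..4  checksum  (4B, 4-aligned)
4..8  payload_len  (4B, 4-aligned)
8..16  ttl  (8B, 8-aligned)
16..36  window  (20B, 4-aligned)
36..40  -- padding (4B)
40..56  flags  (16B, 8-aligned)
within Meta: f at 14
40 + 14 = 54

54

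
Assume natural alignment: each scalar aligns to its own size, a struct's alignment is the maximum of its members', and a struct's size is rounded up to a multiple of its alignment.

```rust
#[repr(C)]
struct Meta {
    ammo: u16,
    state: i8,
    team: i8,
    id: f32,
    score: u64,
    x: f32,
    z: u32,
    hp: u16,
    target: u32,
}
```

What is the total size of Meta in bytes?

32

0..2  ammo  (2B, 2-aligned)
2..3  state  (1B, 1-aligned)
3..4  team  (1B, 1-aligned)
4..8  id  (4B, 4-aligned)
8..16  score  (8B, 8-aligned)
16..20  x  (4B, 4-aligned)
20..24  z  (4B, 4-aligned)
24..26  hp  (2B, 2-aligned)
26..28  -- padding (2B)
28..32  target  (4B, 4-aligned)
sizeof = 32, alignof = 8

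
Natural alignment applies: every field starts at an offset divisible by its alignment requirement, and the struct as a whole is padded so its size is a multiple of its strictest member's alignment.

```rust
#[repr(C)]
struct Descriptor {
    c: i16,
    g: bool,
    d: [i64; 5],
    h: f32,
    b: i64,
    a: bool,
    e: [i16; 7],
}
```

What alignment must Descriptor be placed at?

member alignments: c=2, g=1, d=8, h=4, b=8, a=1, e=2
max = 8

8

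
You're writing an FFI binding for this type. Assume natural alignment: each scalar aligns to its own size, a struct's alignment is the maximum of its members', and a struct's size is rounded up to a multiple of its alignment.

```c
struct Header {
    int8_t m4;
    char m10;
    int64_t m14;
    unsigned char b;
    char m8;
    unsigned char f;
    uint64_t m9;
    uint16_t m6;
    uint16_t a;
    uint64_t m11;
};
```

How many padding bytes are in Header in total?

0..1  m4  (1B, 1-aligned)
1..2  m10  (1B, 1-aligned)
2..8  -- padding (6B)
8..16  m14  (8B, 8-aligned)
16..17  b  (1B, 1-aligned)
17..18  m8  (1B, 1-aligned)
18..19  f  (1B, 1-aligned)
19..24  -- padding (5B)
24..32  m9  (8B, 8-aligned)
32..34  m6  (2B, 2-aligned)
34..36  a  (2B, 2-aligned)
36..40  -- padding (4B)
40..48  m11  (8B, 8-aligned)
sizeof = 48, alignof = 8
data bytes 33, size 48 → padding 15

15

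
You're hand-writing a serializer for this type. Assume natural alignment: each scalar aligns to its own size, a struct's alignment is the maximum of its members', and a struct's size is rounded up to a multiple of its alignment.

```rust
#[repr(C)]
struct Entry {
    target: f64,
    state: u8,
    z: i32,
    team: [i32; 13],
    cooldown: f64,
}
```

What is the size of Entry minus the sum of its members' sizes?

7

@0: target [8B, align 8] → 8
@8: state [1B, align 1] → 9
+3 pad (align 4)
@12: z [4B, align 4] → 16
@16: team [52B, align 4] → 68
+4 pad (align 8)
@72: cooldown [8B, align 8] → 80
size 80, align 8
data bytes 73, size 80 → padding 7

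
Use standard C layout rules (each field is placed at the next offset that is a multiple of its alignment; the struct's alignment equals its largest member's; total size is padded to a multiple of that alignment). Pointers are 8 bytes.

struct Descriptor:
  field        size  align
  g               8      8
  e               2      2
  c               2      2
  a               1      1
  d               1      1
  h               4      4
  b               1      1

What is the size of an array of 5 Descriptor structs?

120

g at 0 (size 8, align 8) → ends 8
e at 8 (size 2, align 2) → ends 10
c at 10 (size 2, align 2) → ends 12
a at 12 (size 1, align 1) → ends 13
d at 13 (size 1, align 1) → ends 14
pad 2 to align 4 for h
h at 16 (size 4, align 4) → ends 20
b at 20 (size 1, align 1) → ends 21
tail pad 3 to reach multiple of 8
total 24 bytes, alignment 8
array of 5: 5 × 24 = 120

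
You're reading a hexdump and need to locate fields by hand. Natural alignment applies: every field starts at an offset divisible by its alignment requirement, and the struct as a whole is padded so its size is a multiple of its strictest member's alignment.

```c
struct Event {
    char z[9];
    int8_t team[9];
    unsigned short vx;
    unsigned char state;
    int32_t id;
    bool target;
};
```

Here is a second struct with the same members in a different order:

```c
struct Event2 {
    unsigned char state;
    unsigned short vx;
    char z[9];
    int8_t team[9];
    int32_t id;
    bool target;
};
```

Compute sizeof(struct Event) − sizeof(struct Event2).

0

z at 0 (size 9, align 1) → ends 9
team at 9 (size 9, align 1) → ends 18
vx at 18 (size 2, align 2) → ends 20
state at 20 (size 1, align 1) → ends 21
pad 3 to align 4 for id
id at 24 (size 4, align 4) → ends 28
target at 28 (size 1, align 1) → ends 29
tail pad 3 to reach multiple of 4
total 32 bytes, alignment 4
— Event2 —
state at 0 (size 1, align 1) → ends 1
pad 1 to align 2 for vx
vx at 2 (size 2, align 2) → ends 4
z at 4 (size 9, align 1) → ends 13
team at 13 (size 9, align 1) → ends 22
pad 2 to align 4 for id
id at 24 (size 4, align 4) → ends 28
target at 28 (size 1, align 1) → ends 29
tail pad 3 to reach multiple of 4
total 32 bytes, alignment 4
32 − 32 = 0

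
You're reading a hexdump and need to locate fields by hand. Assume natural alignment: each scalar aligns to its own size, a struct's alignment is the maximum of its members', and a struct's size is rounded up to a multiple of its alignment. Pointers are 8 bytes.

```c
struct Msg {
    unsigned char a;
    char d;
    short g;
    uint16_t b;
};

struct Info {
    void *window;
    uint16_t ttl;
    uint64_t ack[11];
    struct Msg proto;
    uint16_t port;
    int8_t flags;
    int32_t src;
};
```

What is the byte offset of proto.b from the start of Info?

108

Msg: @0: a [1B, align 1] → 1; @1: d [1B, align 1] → 2; @2: g [2B, align 2] → 4; @4: b [2B, align 2] → 6; size 6, align 2
@0: window [8B, align 8] → 8
@8: ttl [2B, align 2] → 10
+6 pad (align 8)
@16: ack [88B, align 8] → 104
@104: proto [6B, align 2] → 110
within Msg: b at 4
104 + 4 = 108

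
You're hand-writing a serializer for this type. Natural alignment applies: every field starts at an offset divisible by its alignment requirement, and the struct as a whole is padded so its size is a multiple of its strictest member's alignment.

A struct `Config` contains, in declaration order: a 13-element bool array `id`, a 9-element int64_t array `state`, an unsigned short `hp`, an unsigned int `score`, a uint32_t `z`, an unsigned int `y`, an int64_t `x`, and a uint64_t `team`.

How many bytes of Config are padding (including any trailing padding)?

5

id at 0 (size 13, align 1) → ends 13
pad 3 to align 8 for state
state at 16 (size 72, align 8) → ends 88
hp at 88 (size 2, align 2) → ends 90
pad 2 to align 4 for score
score at 92 (size 4, align 4) → ends 96
z at 96 (size 4, align 4) → ends 100
y at 100 (size 4, align 4) → ends 104
x at 104 (size 8, align 8) → ends 112
team at 112 (size 8, align 8) → ends 120
total 120 bytes, alignment 8
data bytes 115, size 120 → padding 5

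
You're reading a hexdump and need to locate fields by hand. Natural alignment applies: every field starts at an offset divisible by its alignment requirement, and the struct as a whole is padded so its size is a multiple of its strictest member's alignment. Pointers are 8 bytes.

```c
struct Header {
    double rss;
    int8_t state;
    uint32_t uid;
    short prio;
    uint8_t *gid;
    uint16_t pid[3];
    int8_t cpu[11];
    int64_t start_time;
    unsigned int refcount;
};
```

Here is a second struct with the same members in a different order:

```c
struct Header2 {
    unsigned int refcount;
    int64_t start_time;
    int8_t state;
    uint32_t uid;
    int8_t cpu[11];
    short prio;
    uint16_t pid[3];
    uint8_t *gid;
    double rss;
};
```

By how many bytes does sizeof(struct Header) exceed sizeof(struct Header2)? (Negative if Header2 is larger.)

0..8  rss  (8B, 8-aligned)
8..9  state  (1B, 1-aligned)
9..12  -- padding (3B)
12..16  uid  (4B, 4-aligned)
16..18  prio  (2B, 2-aligned)
18..24  -- padding (6B)
24..32  gid  (8B, 8-aligned)
32..38  pid  (6B, 2-aligned)
38..49  cpu  (11B, 1-aligned)
49..56  -- padding (7B)
56..64  start_time  (8B, 8-aligned)
64..68  refcount  (4B, 4-aligned)
68..72  -- tail padding (4B)
sizeof = 72, alignof = 8
— Header2 —
0..4  refcount  (4B, 4-aligned)
4..8  -- padding (4B)
8..16  start_time  (8B, 8-aligned)
16..17  state  (1B, 1-aligned)
17..20  -- padding (3B)
20..24  uid  (4B, 4-aligned)
24..35  cpu  (11B, 1-aligned)
35..36  -- padding (1B)
36..38  prio  (2B, 2-aligned)
38..44  pid  (6B, 2-aligned)
44..48  -- padding (4B)
48..56  gid  (8B, 8-aligned)
56..64  rss  (8B, 8-aligned)
sizeof = 64, alignof = 8
72 − 64 = 8

8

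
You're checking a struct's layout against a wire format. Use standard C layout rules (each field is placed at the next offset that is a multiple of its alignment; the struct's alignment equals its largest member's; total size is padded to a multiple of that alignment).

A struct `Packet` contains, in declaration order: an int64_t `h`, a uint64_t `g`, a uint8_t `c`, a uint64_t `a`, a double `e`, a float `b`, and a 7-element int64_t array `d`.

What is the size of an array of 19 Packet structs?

0..8  h  (8B, 8-aligned)
8..16  g  (8B, 8-aligned)
16..17  c  (1B, 1-aligned)
17..24  -- padding (7B)
24..32  a  (8B, 8-aligned)
32..40  e  (8B, 8-aligned)
40..44  b  (4B, 4-aligned)
44..48  -- padding (4B)
48..104  d  (56B, 8-aligned)
sizeof = 104, alignof = 8
array of 19: 19 × 104 = 1976

1976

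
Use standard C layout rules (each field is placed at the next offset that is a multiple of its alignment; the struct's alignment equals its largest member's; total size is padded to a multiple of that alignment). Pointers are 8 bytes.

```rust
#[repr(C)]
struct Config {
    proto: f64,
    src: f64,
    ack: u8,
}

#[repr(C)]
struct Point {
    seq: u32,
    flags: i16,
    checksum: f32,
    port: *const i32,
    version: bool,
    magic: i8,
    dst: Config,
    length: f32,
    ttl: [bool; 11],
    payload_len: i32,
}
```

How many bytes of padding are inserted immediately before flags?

0

Config: 0..8  proto  (8B, 8-aligned); 8..16  src  (8B, 8-aligned); 16..17  ack  (1B, 1-aligned); 17..24  -- tail padding (7B); sizeof = 24, alignof = 8
0..4  seq  (4B, 4-aligned)
4..6  flags  (2B, 2-aligned)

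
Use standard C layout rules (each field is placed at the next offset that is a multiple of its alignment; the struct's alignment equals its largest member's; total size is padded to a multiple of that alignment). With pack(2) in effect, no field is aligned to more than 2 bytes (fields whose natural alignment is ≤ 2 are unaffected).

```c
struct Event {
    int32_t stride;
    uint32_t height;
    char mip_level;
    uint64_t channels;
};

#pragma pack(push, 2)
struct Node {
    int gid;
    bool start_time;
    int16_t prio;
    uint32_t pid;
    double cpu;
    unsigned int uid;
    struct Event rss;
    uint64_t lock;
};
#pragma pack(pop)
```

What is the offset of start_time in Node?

Event: 0..4  stride  (4B, 4-aligned); 4..8  height  (4B, 4-aligned); 8..9  mip_level  (1B, 1-aligned); 9..16  -- padding (7B); 16..24  channels  (8B, 8-aligned); sizeof = 24, alignof = 8
0..4  gid  (4B, 2-aligned)
4..5  start_time  (1B, 1-aligned)

4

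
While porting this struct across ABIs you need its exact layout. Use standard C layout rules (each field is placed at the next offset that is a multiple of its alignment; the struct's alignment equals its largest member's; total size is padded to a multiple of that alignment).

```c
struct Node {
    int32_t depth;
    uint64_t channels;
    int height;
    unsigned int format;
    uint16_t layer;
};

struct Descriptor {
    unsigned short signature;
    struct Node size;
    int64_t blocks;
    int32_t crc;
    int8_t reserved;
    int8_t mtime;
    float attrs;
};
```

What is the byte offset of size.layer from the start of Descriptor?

Node: 0..4  depth  (4B, 4-aligned); 4..8  -- padding (4B); 8..16  channels  (8B, 8-aligned); 16..20  height  (4B, 4-aligned); 20..24  format  (4B, 4-aligned); 24..26  layer  (2B, 2-aligned); 26..32  -- tail padding (6B); sizeof = 32, alignof = 8
0..2  signature  (2B, 2-aligned)
2..8  -- padding (6B)
8..40  size  (32B, 8-aligned)
within Node: layer at 24
8 + 24 = 32

32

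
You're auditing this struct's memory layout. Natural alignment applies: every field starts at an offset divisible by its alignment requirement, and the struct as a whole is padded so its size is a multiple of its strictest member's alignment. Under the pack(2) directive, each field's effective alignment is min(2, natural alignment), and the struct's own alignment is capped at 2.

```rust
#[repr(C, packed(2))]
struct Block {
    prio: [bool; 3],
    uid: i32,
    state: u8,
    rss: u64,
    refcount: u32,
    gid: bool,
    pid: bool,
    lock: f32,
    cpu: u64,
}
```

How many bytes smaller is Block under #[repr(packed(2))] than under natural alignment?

natural layout:
  @0: prio [3B, align 1] → 3
  +1 pad (align 4)
  @4: uid [4B, align 4] → 8
  @8: state [1B, align 1] → 9
  +7 pad (align 8)
  @16: rss [8B, align 8] → 24
  @24: refcount [4B, align 4] → 28
  @28: gid [1B, align 1] → 29
  @29: pid [1B, align 1] → 30
  +2 pad (align 4)
  @32: lock [4B, align 4] → 36
  +4 pad (align 8)
  @40: cpu [8B, align 8] → 48
  size 48, align 8
packed(2) layout:
  @0: prio [3B, align 1] → 3
  +1 pad (align 2)
  @4: uid [4B, align 2] → 8
  @8: state [1B, align 1] → 9
  +1 pad (align 2)
  @10: rss [8B, align 2] → 18
  @18: refcount [4B, align 2] → 22
  @22: gid [1B, align 1] → 23
  @23: pid [1B, align 1] → 24
  @24: lock [4B, align 2] → 28
  @28: cpu [8B, align 2] → 36
  size 36, align 2
48 − 36 = 12

12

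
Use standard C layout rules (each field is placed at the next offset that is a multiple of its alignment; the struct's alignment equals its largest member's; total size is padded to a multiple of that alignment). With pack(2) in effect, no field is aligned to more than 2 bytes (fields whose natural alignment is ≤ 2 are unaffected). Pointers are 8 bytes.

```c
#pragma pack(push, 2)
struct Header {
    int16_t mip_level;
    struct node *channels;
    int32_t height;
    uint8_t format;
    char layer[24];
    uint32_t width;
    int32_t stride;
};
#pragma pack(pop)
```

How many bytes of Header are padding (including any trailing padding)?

@0: mip_level [2B, align 2] → 2
@2: channels [8B, align 2] → 10
@10: height [4B, align 2] → 14
@14: format [1B, align 1] → 15
@15: layer [24B, align 1] → 39
+1 pad (align 2)
@40: width [4B, align 2] → 44
@44: stride [4B, align 2] → 48
size 48, align 2
data bytes 47, size 48 → padding 1

1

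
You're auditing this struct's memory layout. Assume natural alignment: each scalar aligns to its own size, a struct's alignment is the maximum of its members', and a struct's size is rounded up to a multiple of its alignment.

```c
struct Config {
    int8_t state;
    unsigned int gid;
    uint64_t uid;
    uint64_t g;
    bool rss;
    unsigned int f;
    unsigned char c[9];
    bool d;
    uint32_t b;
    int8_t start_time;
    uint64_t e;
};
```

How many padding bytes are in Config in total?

15

state at 0 (size 1, align 1) → ends 1
pad 3 to align 4 for gid
gid at 4 (size 4, align 4) → ends 8
uid at 8 (size 8, align 8) → ends 16
g at 16 (size 8, align 8) → ends 24
rss at 24 (size 1, align 1) → ends 25
pad 3 to align 4 for f
f at 28 (size 4, align 4) → ends 32
c at 32 (size 9, align 1) → ends 41
d at 41 (size 1, align 1) → ends 42
pad 2 to align 4 for b
b at 44 (size 4, align 4) → ends 48
start_time at 48 (size 1, align 1) → ends 49
pad 7 to align 8 for e
e at 56 (size 8, align 8) → ends 64
total 64 bytes, alignment 8
data bytes 49, size 64 → padding 15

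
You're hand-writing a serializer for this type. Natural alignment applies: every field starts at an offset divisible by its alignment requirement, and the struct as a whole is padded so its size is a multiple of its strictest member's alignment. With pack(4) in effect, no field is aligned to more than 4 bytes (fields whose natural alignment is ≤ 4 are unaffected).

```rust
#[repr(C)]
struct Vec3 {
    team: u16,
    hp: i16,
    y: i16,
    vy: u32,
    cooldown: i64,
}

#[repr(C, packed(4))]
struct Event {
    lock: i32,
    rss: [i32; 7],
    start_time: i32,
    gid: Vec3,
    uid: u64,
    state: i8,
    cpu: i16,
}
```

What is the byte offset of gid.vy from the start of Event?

44

Vec3: 0..2  team  (2B, 2-aligned); 2..4  hp  (2B, 2-aligned); 4..6  y  (2B, 2-aligned); 6..8  -- padding (2B); 8..12  vy  (4B, 4-aligned); 12..16  -- padding (4B); 16..24  cooldown  (8B, 8-aligned); sizeof = 24, alignof = 8
0..4  lock  (4B, 4-aligned)
4..32  rss  (28B, 4-aligned)
32..36  start_time  (4B, 4-aligned)
36..60  gid  (24B, 4-aligned)
within Vec3: vy at 8
36 + 8 = 44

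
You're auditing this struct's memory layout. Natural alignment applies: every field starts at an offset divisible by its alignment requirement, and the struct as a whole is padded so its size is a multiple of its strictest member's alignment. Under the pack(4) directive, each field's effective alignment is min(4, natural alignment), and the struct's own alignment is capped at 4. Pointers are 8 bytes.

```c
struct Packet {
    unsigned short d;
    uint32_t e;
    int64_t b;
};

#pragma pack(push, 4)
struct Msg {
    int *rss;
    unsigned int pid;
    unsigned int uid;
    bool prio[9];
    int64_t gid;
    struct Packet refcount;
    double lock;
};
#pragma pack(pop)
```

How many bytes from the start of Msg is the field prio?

16

Packet: @0: d [2B, align 2] → 2; +2 pad (align 4); @4: e [4B, align 4] → 8; @8: b [8B, align 8] → 16; size 16, align 8
@0: rss [8B, align 4] → 8
@8: pid [4B, align 4] → 12
@12: uid [4B, align 4] → 16
@16: prio [9B, align 1] → 25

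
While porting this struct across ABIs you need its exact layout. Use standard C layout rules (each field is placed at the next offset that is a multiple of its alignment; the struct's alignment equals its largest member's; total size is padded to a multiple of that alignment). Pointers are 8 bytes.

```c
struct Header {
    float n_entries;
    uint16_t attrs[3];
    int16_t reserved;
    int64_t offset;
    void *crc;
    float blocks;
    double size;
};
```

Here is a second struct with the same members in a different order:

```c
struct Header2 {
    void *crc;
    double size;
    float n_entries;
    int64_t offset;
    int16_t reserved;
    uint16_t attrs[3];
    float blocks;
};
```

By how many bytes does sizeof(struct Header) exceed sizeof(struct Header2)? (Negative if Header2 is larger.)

0

n_entries at 0 (size 4, align 4) → ends 4
attrs at 4 (size 6, align 2) → ends 10
reserved at 10 (size 2, align 2) → ends 12
pad 4 to align 8 for offset
offset at 16 (size 8, align 8) → ends 24
crc at 24 (size 8, align 8) → ends 32
blocks at 32 (size 4, align 4) → ends 36
pad 4 to align 8 for size
size at 40 (size 8, align 8) → ends 48
total 48 bytes, alignment 8
— Header2 —
crc at 0 (size 8, align 8) → ends 8
size at 8 (size 8, align 8) → ends 16
n_entries at 16 (size 4, align 4) → ends 20
pad 4 to align 8 for offset
offset at 24 (size 8, align 8) → ends 32
reserved at 32 (size 2, align 2) → ends 34
attrs at 34 (size 6, align 2) → ends 40
blocks at 40 (size 4, align 4) → ends 44
tail pad 4 to reach multiple of 8
total 48 bytes, alignment 8
48 − 48 = 0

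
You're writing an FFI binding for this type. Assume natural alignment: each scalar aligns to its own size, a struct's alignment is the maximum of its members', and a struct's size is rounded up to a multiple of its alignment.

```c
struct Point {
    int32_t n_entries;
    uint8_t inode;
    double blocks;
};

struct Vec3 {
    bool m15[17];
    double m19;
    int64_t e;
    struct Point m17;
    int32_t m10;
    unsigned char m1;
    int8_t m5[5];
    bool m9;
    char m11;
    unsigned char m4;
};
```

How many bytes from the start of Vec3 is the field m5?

Point: @0: n_entries [4B, align 4] → 4; @4: inode [1B, align 1] → 5; +3 pad (align 8); @8: blocks [8B, align 8] → 16; size 16, align 8
@0: m15 [17B, align 1] → 17
+7 pad (align 8)
@24: m19 [8B, align 8] → 32
@32: e [8B, align 8] → 40
@40: m17 [16B, align 8] → 56
@56: m10 [4B, align 4] → 60
@60: m1 [1B, align 1] → 61
@61: m5 [5B, align 1] → 66

61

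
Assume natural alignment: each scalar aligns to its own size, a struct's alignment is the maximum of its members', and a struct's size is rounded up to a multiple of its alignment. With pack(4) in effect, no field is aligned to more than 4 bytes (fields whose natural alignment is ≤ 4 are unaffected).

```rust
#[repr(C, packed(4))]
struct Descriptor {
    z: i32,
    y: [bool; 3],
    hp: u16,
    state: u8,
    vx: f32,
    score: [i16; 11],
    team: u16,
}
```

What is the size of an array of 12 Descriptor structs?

@0: z [4B, align 4] → 4
@4: y [3B, align 1] → 7
+1 pad (align 2)
@8: hp [2B, align 2] → 10
@10: state [1B, align 1] → 11
+1 pad (align 4)
@12: vx [4B, align 4] → 16
@16: score [22B, align 2] → 38
@38: team [2B, align 2] → 40
size 40, align 4
array of 12: 12 × 40 = 480

480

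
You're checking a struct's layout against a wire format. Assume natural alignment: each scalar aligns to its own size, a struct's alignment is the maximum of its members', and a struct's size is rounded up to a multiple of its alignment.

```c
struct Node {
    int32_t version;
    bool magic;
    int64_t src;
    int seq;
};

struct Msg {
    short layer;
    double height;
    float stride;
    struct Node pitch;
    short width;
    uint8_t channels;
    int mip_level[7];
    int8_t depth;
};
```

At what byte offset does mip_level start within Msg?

Node: version at 0 (size 4, align 4) → ends 4; magic at 4 (size 1, align 1) → ends 5; pad 3 to align 8 for src; src at 8 (size 8, align 8) → ends 16; seq at 16 (size 4, align 4) → ends 20; tail pad 4 to reach multiple of 8; total 24 bytes, alignment 8
layer at 0 (size 2, align 2) → ends 2
pad 6 to align 8 for height
height at 8 (size 8, align 8) → ends 16
stride at 16 (size 4, align 4) → ends 20
pad 4 to align 8 for pitch
pitch at 24 (size 24, align 8) → ends 48
width at 48 (size 2, align 2) → ends 50
channels at 50 (size 1, align 1) → ends 51
pad 1 to align 4 for mip_level
mip_level at 52 (size 28, align 4) → ends 80

52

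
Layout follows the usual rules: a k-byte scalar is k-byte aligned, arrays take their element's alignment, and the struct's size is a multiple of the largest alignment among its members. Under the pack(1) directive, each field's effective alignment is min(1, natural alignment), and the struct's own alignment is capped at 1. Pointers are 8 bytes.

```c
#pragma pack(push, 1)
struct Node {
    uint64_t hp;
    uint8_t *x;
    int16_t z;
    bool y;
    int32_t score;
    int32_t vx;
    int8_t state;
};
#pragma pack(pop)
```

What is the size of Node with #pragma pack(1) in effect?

28

hp at 0 (size 8, align 1) → ends 8
x at 8 (size 8, align 1) → ends 16
z at 16 (size 2, align 1) → ends 18
y at 18 (size 1, align 1) → ends 19
score at 19 (size 4, align 1) → ends 23
vx at 23 (size 4, align 1) → ends 27
state at 27 (size 1, align 1) → ends 28
total 28 bytes, alignment 1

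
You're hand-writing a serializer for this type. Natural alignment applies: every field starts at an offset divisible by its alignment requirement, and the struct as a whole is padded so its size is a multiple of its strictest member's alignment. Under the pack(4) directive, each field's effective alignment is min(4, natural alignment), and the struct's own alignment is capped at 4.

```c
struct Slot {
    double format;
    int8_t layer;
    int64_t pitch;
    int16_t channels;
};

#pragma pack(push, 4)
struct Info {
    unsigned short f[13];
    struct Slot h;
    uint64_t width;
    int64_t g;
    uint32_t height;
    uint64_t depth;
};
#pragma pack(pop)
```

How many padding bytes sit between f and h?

2

Slot: format at 0 (size 8, align 8) → ends 8; layer at 8 (size 1, align 1) → ends 9; pad 7 to align 8 for pitch; pitch at 16 (size 8, align 8) → ends 24; channels at 24 (size 2, align 2) → ends 26; tail pad 6 to reach multiple of 8; total 32 bytes, alignment 8
f at 0 (size 26, align 2) → ends 26
pad 2 to align 4 for h
h at 28 (size 32, align 4) → ends 60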